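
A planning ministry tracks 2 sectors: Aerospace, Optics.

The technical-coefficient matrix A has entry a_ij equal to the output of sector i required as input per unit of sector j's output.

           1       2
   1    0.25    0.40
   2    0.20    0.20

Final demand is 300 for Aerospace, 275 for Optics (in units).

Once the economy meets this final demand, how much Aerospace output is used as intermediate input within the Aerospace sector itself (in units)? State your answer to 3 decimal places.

I − A =
  [   0.75    -0.40]
  [  -0.20     0.80]
det(I−A) = (0.75)(0.80) − (-0.40)(-0.20) = 0.5200
adj(I−A) = [[0.80, 0.40], [0.20, 0.75]]
(I − A)⁻¹ = adj(I−A) / det(I−A) ≈
  [   1.5385     0.7692]
  [   0.3846     1.4423]
First solve x = (I − A)⁻¹ d = adj(I−A)·d / det(I−A); in particular x_1 = (0.80·300 + 0.40·275) / 0.5200 = 350.00 / 0.5200 ≈ 673.07692.
Intermediate flow from 1 to 1: z_11 = a_11 · x_1 = 0.25 × 350.00 / 0.5200 = 87.50 / 0.5200 ≈ 168.269.

z_11 = 168.269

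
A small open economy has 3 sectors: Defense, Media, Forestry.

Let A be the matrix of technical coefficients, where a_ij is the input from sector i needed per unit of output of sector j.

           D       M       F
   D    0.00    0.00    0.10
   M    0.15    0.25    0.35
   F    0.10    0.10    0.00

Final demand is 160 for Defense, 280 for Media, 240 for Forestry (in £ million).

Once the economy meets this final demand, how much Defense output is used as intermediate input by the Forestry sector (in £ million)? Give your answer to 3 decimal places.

I − A =
  [   1.00     0.00    -0.10]
  [  -0.15     0.75    -0.35]
  [  -0.10    -0.10     1.00]
Cofactors of I−A, C_ij = (−1)^(i+j)·(minor ij) (rows/columns in the sector order above):
  C_11 = (0.75)(1.00) − (-0.35)(-0.10) = 0.7150
  C_12 = −[(-0.15)(1.00) − (-0.35)(-0.10)] = 0.1850
  C_13 = (-0.15)(-0.10) − (0.75)(-0.10) = 0.0900
  C_21 = −[(0.00)(1.00) − (-0.10)(-0.10)] = 0.0100
  C_22 = (1.00)(1.00) − (-0.10)(-0.10) = 0.9900
  C_23 = −[(1.00)(-0.10) − (0.00)(-0.10)] = 0.1000
  C_31 = (0.00)(-0.35) − (-0.10)(0.75) = 0.0750
  C_32 = −[(1.00)(-0.35) − (-0.10)(-0.15)] = 0.3650
  C_33 = (1.00)(0.75) − (0.00)(-0.15) = 0.7500
det(I−A) = Σ_j (I−A)_1j·C_1j = (1.00)(0.7150) + (0.00)(0.1850) + (-0.10)(0.0900) = 0.7060
adj(I−A) = Cᵀ =
  [ 0.7150   0.0100   0.0750]
  [ 0.1850   0.9900   0.3650]
  [ 0.0900   0.1000   0.7500]
(I − A)⁻¹ = adj(I−A) / det(I−A) ≈
  [   1.0127     0.0142     0.1062]
  [   0.2620     1.4023     0.5170]
  [   0.1275     0.1416     1.0623]
First solve x = (I − A)⁻¹ d = adj(I−A)·d / det(I−A); in particular x_F = (0.0900·160 + 0.1000·280 + 0.7500·240) / 0.7060 = 222.40 / 0.7060 ≈ 315.01416.
Intermediate flow from D to F: z_DF = a_DF · x_F = 0.10 × 222.40 / 0.7060 = 22.24 / 0.7060 ≈ 31.501.

z_DF = 31.501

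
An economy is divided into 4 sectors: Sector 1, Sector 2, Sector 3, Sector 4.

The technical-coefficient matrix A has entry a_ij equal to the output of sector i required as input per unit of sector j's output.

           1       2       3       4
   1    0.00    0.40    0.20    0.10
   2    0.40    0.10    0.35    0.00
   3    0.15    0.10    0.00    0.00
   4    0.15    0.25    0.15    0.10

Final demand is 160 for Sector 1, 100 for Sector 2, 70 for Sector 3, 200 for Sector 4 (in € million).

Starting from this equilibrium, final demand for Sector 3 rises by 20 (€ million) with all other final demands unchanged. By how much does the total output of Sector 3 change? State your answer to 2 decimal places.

Δx_3 = 23.06

I − A =
  [   1.00    -0.40    -0.20    -0.10]
  [  -0.40     0.90    -0.35     0.00]
  [  -0.15    -0.10     1.00     0.00]
  [  -0.15    -0.25    -0.15     0.90]
Compute the cofactors C_ij = (−1)^(i+j)·(3×3 minor ij) of I−A; the adjugate is their transpose:
adj(I−A) = Cᵀ =
  [ 0.778500   0.404500   0.310250   0.086500]
  [ 0.407250   0.855750   0.387750   0.045250]
  [ 0.157500   0.146250   0.642500   0.017500]
  [ 0.269125   0.329500   0.266500   0.649000]
det(I−A) = Σ_j (I−A)_1j·C_1j = (1.00)(0.778500) + (-0.40)(0.407250) + (-0.20)(0.157500) + (-0.10)(0.269125) = 0.5571875
(I − A)⁻¹ = adj(I−A) / det(I−A) ≈
  [   1.3972     0.7260     0.5568     0.1552]
  [   0.7309     1.5358     0.6959     0.0812]
  [   0.2827     0.2625     1.1531     0.0314]
  [   0.4830     0.5914     0.4783     1.1648]
Δx = (I − A)⁻¹ Δd with Δd having +20 in the Sector 3 component and 0 elsewhere.
So Δx_3 = L_33 · (+20), where L_33 = adj(I−A)_33 / det(I−A) = 0.642500 / 0.5571875.
Δx_3 = 0.642500 × (+20) / 0.5571875 = 12.85 / 0.5571875 ≈ 23.06.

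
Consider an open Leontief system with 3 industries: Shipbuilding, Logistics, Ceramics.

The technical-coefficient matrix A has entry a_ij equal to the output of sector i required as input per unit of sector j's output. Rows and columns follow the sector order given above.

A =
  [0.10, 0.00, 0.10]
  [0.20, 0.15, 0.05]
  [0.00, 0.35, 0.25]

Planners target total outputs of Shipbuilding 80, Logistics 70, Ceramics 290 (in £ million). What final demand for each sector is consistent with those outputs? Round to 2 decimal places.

I − A =
  [   0.90     0.00    -0.10]
  [  -0.20     0.85    -0.05]
  [   0.00    -0.35     0.75]
d = (I − A) x:
  d_1 = (+0.90)·80 + (+0.00)·70 + (-0.10)·290 = 43.00
  d_2 = (-0.20)·80 + (+0.85)·70 + (-0.05)·290 = 29.00
  d_3 = (+0.00)·80 + (-0.35)·70 + (+0.75)·290 = 193.00

d_1 = 43.00, d_2 = 29.00, d_3 = 193.00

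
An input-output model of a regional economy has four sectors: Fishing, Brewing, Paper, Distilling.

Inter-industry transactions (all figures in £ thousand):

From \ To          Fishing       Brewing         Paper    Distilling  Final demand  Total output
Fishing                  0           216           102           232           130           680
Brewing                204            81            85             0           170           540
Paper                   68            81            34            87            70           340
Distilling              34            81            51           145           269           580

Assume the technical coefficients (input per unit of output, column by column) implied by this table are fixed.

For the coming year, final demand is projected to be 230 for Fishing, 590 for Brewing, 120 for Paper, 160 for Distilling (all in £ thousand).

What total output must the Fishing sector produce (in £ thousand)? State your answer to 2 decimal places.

x_1 = 1190.31

Technical coefficients a_ij = z_ij / X_j:
  a_11 = 0/680 = 0.00, a_21 = 204/680 = 0.30, a_31 = 68/680 = 0.10, a_41 = 34/680 = 0.05
  a_12 = 216/540 = 0.40, a_22 = 81/540 = 0.15, a_32 = 81/540 = 0.15, a_42 = 81/540 = 0.15
  a_13 = 102/340 = 0.30, a_23 = 85/340 = 0.25, a_33 = 34/340 = 0.10, a_43 = 51/340 = 0.15
  a_14 = 232/580 = 0.40, a_24 = 0/580 = 0.00, a_34 = 87/580 = 0.15, a_44 = 145/580 = 0.25
I − A =
  [   1.00    -0.40    -0.30    -0.40]
  [  -0.30     0.85    -0.25     0.00]
  [  -0.10    -0.15     0.90    -0.15]
  [  -0.05    -0.15    -0.15     0.75]
Compute the cofactors C_ij = (−1)^(i+j)·(3×3 minor ij) of I−A; the adjugate is their transpose:
adj(I−A) = Cᵀ =
  [ 0.520875   0.364500   0.332250   0.344250]
  [ 0.216375   0.603750   0.268000   0.169000]
  [ 0.110625   0.171000   0.512500   0.161500]
  [ 0.100125   0.179250   0.178250   0.570500]
det(I−A) = Σ_j (I−A)_1j·C_1j = (1.00)(0.520875) + (-0.40)(0.216375) + (-0.30)(0.110625) + (-0.40)(0.100125) = 0.3610875
(I − A)⁻¹ = adj(I−A) / det(I−A) ≈
  [   1.4425     1.0095     0.9201     0.9534]
  [   0.5992     1.6720     0.7422     0.4680]
  [   0.3064     0.4736     1.4193     0.4473]
  [   0.2773     0.4964     0.4936     1.5799]
x = (I − A)⁻¹ d = adj(I−A)·d / det(I−A), with det(I−A) = 0.3610875:
  x_1 = (0.520875·230 + 0.364500·590 + 0.332250·120 + 0.344250·160) / 0.3610875 = 429.80625 / 0.3610875 ≈ 1190.31
  x_2 = (0.216375·230 + 0.603750·590 + 0.268000·120 + 0.169000·160) / 0.3610875 = 465.17875 / 0.3610875 ≈ 1288.27
  x_3 = (0.110625·230 + 0.171000·590 + 0.512500·120 + 0.161500·160) / 0.3610875 = 213.67375 / 0.3610875 ≈ 591.75
  x_4 = (0.100125·230 + 0.179250·590 + 0.178250·120 + 0.570500·160) / 0.3610875 = 241.45625 / 0.3610875 ≈ 668.69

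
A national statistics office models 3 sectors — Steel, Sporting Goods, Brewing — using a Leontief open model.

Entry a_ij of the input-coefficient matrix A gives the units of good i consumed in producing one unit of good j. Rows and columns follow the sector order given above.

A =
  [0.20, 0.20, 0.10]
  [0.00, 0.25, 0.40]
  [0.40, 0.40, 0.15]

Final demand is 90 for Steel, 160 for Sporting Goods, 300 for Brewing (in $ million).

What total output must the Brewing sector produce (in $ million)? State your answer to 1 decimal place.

x_3 = 846.9

I − A =
  [   0.80    -0.20    -0.10]
  [   0.00     0.75    -0.40]
  [  -0.40    -0.40     0.85]
Cofactors of I−A, C_ij = (−1)^(i+j)·(minor ij) (rows/columns in the sector order above):
  C_11 = (0.75)(0.85) − (-0.40)(-0.40) = 0.4775
  C_12 = −[(0.00)(0.85) − (-0.40)(-0.40)] = 0.1600
  C_13 = (0.00)(-0.40) − (0.75)(-0.40) = 0.3000
  C_21 = −[(-0.20)(0.85) − (-0.10)(-0.40)] = 0.2100
  C_22 = (0.80)(0.85) − (-0.10)(-0.40) = 0.6400
  C_23 = −[(0.80)(-0.40) − (-0.20)(-0.40)] = 0.4000
  C_31 = (-0.20)(-0.40) − (-0.10)(0.75) = 0.1550
  C_32 = −[(0.80)(-0.40) − (-0.10)(0.00)] = 0.3200
  C_33 = (0.80)(0.75) − (-0.20)(0.00) = 0.6000
det(I−A) = Σ_j (I−A)_1j·C_1j = (0.80)(0.4775) + (-0.20)(0.1600) + (-0.10)(0.3000) = 0.3200
adj(I−A) = Cᵀ =
  [ 0.4775   0.2100   0.1550]
  [ 0.1600   0.6400   0.3200]
  [ 0.3000   0.4000   0.6000]
(I − A)⁻¹ = adj(I−A) / det(I−A) ≈
  [   1.4922     0.6563     0.4844]
  [   0.5000     2.0000     1.0000]
  [   0.9375     1.2500     1.8750]
x = (I − A)⁻¹ d = adj(I−A)·d / det(I−A), with det(I−A) = 0.3200:
  x_1 = (0.4775·90 + 0.2100·160 + 0.1550·300) / 0.3200 = 123.075 / 0.3200 ≈ 384.6
  x_2 = (0.1600·90 + 0.6400·160 + 0.3200·300) / 0.3200 = 212.80 / 0.3200 = 665.0
  x_3 = (0.3000·90 + 0.4000·160 + 0.6000·300) / 0.3200 = 271.00 / 0.3200 ≈ 846.9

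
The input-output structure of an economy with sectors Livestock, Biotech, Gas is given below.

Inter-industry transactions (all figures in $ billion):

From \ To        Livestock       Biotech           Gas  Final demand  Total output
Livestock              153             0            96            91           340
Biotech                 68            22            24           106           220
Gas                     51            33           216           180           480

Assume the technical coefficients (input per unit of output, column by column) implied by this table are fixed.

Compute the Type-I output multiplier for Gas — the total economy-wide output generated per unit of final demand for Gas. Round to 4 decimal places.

Technical coefficients a_ij = z_ij / X_j:
  a_11 = 153/340 = 0.45, a_21 = 68/340 = 0.20, a_31 = 51/340 = 0.15
  a_12 = 0/220 = 0.00, a_22 = 22/220 = 0.10, a_32 = 33/220 = 0.15
  a_13 = 96/480 = 0.20, a_23 = 24/480 = 0.05, a_33 = 216/480 = 0.45
I − A =
  [   0.55     0.00    -0.20]
  [  -0.20     0.90    -0.05]
  [  -0.15    -0.15     0.55]
Cofactors of I−A, C_ij = (−1)^(i+j)·(minor ij) (rows/columns in the sector order above):
  C_11 = (0.90)(0.55) − (-0.05)(-0.15) = 0.4875
  C_12 = −[(-0.20)(0.55) − (-0.05)(-0.15)] = 0.1175
  C_13 = (-0.20)(-0.15) − (0.90)(-0.15) = 0.1650
  C_21 = −[(0.00)(0.55) − (-0.20)(-0.15)] = 0.0300
  C_22 = (0.55)(0.55) − (-0.20)(-0.15) = 0.2725
  C_23 = −[(0.55)(-0.15) − (0.00)(-0.15)] = 0.0825
  C_31 = (0.00)(-0.05) − (-0.20)(0.90) = 0.1800
  C_32 = −[(0.55)(-0.05) − (-0.20)(-0.20)] = 0.0675
  C_33 = (0.55)(0.90) − (0.00)(-0.20) = 0.4950
det(I−A) = Σ_j (I−A)_1j·C_1j = (0.55)(0.4875) + (0.00)(0.1175) + (-0.20)(0.1650) = 0.235125
adj(I−A) = Cᵀ =
  [ 0.4875   0.0300   0.1800]
  [ 0.1175   0.2725   0.0675]
  [ 0.1650   0.0825   0.4950]
(I − A)⁻¹ = adj(I−A) / det(I−A) ≈
  [   2.07337     0.12759     0.76555]
  [   0.49973     1.15896     0.28708]
  [   0.70175     0.35088     2.10526]
The output multiplier for sector j is the column-j sum of the Leontief inverse (I − A)⁻¹ = adj(I−A) / det(I−A).
Column 3 of adj(I−A): (0.1800, 0.0675, 0.4950); det(I−A) = 0.235125.
m_3 = (0.1800 + 0.0675 + 0.4950) / 0.235125 = 0.7425 / 0.235125 ≈ 3.1579.

m_3 = 3.1579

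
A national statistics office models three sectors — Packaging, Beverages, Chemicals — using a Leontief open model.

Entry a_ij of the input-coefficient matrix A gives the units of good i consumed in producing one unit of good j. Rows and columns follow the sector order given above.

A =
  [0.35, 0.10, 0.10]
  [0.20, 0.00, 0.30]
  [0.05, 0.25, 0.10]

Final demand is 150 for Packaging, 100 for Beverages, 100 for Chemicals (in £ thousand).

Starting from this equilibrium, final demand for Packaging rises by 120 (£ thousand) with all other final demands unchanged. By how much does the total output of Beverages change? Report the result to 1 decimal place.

I − A =
  [   0.65    -0.10    -0.10]
  [  -0.20     1.00    -0.30]
  [  -0.05    -0.25     0.90]
Cofactors of I−A, C_ij = (−1)^(i+j)·(minor ij) (rows/columns in the sector order above):
  C_11 = (1.00)(0.90) − (-0.30)(-0.25) = 0.8250
  C_12 = −[(-0.20)(0.90) − (-0.30)(-0.05)] = 0.1950
  C_13 = (-0.20)(-0.25) − (1.00)(-0.05) = 0.1000
  C_21 = −[(-0.10)(0.90) − (-0.10)(-0.25)] = 0.1150
  C_22 = (0.65)(0.90) − (-0.10)(-0.05) = 0.5800
  C_23 = −[(0.65)(-0.25) − (-0.10)(-0.05)] = 0.1675
  C_31 = (-0.10)(-0.30) − (-0.10)(1.00) = 0.1300
  C_32 = −[(0.65)(-0.30) − (-0.10)(-0.20)] = 0.2150
  C_33 = (0.65)(1.00) − (-0.10)(-0.20) = 0.6300
det(I−A) = Σ_j (I−A)_1j·C_1j = (0.65)(0.8250) + (-0.10)(0.1950) + (-0.10)(0.1000) = 0.50675
adj(I−A) = Cᵀ =
  [ 0.8250   0.1150   0.1300]
  [ 0.1950   0.5800   0.2150]
  [ 0.1000   0.1675   0.6300]
(I − A)⁻¹ = adj(I−A) / det(I−A) ≈
  [   1.6280     0.2269     0.2565]
  [   0.3848     1.1445     0.4243]
  [   0.1973     0.3305     1.2432]
Δx = (I − A)⁻¹ Δd with Δd having +120 in the Packaging component and 0 elsewhere.
So Δx_B = L_BP · (+120), where L_BP = adj(I−A)_BP / det(I−A) = 0.1950 / 0.50675.
Δx_B = 0.1950 × (+120) / 0.50675 = 23.40 / 0.50675 ≈ 46.2.

Δx_B = 46.2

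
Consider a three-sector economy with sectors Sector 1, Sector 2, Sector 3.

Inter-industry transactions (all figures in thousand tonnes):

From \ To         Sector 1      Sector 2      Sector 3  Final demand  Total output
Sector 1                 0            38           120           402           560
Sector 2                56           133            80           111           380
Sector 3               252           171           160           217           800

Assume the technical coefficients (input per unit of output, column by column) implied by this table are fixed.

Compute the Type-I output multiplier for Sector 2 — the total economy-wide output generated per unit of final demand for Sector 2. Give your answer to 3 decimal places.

m_2 = 3.338

Technical coefficients a_ij = z_ij / X_j:
  a_11 = 0/560 = 0.00, a_21 = 56/560 = 0.10, a_31 = 252/560 = 0.45
  a_12 = 38/380 = 0.10, a_22 = 133/380 = 0.35, a_32 = 171/380 = 0.45
  a_13 = 120/800 = 0.15, a_23 = 80/800 = 0.10, a_33 = 160/800 = 0.20
I − A =
  [   1.00    -0.10    -0.15]
  [  -0.10     0.65    -0.10]
  [  -0.45    -0.45     0.80]
Cofactors of I−A, C_ij = (−1)^(i+j)·(minor ij) (rows/columns in the sector order above):
  C_11 = (0.65)(0.80) − (-0.10)(-0.45) = 0.4750
  C_12 = −[(-0.10)(0.80) − (-0.10)(-0.45)] = 0.1250
  C_13 = (-0.10)(-0.45) − (0.65)(-0.45) = 0.3375
  C_21 = −[(-0.10)(0.80) − (-0.15)(-0.45)] = 0.1475
  C_22 = (1.00)(0.80) − (-0.15)(-0.45) = 0.7325
  C_23 = −[(1.00)(-0.45) − (-0.10)(-0.45)] = 0.4950
  C_31 = (-0.10)(-0.10) − (-0.15)(0.65) = 0.1075
  C_32 = −[(1.00)(-0.10) − (-0.15)(-0.10)] = 0.1150
  C_33 = (1.00)(0.65) − (-0.10)(-0.10) = 0.6400
det(I−A) = Σ_j (I−A)_1j·C_1j = (1.00)(0.4750) + (-0.10)(0.1250) + (-0.15)(0.3375) = 0.411875
adj(I−A) = Cᵀ =
  [ 0.4750   0.1475   0.1075]
  [ 0.1250   0.7325   0.1150]
  [ 0.3375   0.4950   0.6400]
(I − A)⁻¹ = adj(I−A) / det(I−A) ≈
  [   1.1533     0.3581     0.2610]
  [   0.3035     1.7785     0.2792]
  [   0.8194     1.2018     1.5539]
The output multiplier for sector j is the column-j sum of the Leontief inverse (I − A)⁻¹ = adj(I−A) / det(I−A).
Column 2 of adj(I−A): (0.1475, 0.7325, 0.4950); det(I−A) = 0.411875.
m_2 = (0.1475 + 0.7325 + 0.4950) / 0.411875 = 1.375 / 0.411875 ≈ 3.338.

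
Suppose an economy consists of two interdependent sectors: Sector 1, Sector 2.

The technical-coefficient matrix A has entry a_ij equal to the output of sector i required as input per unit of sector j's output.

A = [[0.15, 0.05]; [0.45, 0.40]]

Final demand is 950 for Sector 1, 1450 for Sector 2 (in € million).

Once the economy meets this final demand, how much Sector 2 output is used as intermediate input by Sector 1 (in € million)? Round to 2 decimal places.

z_21 = 593.08

I − A =
  [   0.85    -0.05]
  [  -0.45     0.60]
det(I−A) = (0.85)(0.60) − (-0.05)(-0.45) = 0.4875
adj(I−A) = [[0.60, 0.05], [0.45, 0.85]]
(I − A)⁻¹ = adj(I−A) / det(I−A) ≈
  [   1.2308     0.1026]
  [   0.9231     1.7436]
First solve x = (I − A)⁻¹ d = adj(I−A)·d / det(I−A); in particular x_1 = (0.60·950 + 0.05·1450) / 0.4875 = 642.50 / 0.4875 ≈ 1317.9487.
Intermediate flow from 2 to 1: z_21 = a_21 · x_1 = 0.45 × 642.50 / 0.4875 = 289.125 / 0.4875 ≈ 593.08.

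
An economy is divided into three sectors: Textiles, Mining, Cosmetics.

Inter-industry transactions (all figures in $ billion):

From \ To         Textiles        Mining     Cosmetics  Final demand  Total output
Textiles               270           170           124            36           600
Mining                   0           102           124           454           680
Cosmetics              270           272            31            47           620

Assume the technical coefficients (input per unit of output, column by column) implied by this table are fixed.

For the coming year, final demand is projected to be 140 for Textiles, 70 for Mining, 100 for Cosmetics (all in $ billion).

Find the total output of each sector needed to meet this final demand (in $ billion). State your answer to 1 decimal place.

x_T = 485.1, x_M = 178.9, x_C = 410.4

Technical coefficients a_ij = z_ij / X_j:
  a_TT = 270/600 = 0.45, a_MT = 0/600 = 0.00, a_CT = 270/600 = 0.45
  a_TM = 170/680 = 0.25, a_MM = 102/680 = 0.15, a_CM = 272/680 = 0.40
  a_TC = 124/620 = 0.20, a_MC = 124/620 = 0.20, a_CC = 31/620 = 0.05
I − A =
  [   0.55    -0.25    -0.20]
  [   0.00     0.85    -0.20]
  [  -0.45    -0.40     0.95]
Cofactors of I−A, C_ij = (−1)^(i+j)·(minor ij) (rows/columns in the sector order above):
  C_11 = (0.85)(0.95) − (-0.20)(-0.40) = 0.7275
  C_12 = −[(0.00)(0.95) − (-0.20)(-0.45)] = 0.0900
  C_13 = (0.00)(-0.40) − (0.85)(-0.45) = 0.3825
  C_21 = −[(-0.25)(0.95) − (-0.20)(-0.40)] = 0.3175
  C_22 = (0.55)(0.95) − (-0.20)(-0.45) = 0.4325
  C_23 = −[(0.55)(-0.40) − (-0.25)(-0.45)] = 0.3325
  C_31 = (-0.25)(-0.20) − (-0.20)(0.85) = 0.2200
  C_32 = −[(0.55)(-0.20) − (-0.20)(0.00)] = 0.1100
  C_33 = (0.55)(0.85) − (-0.25)(0.00) = 0.4675
det(I−A) = Σ_j (I−A)_1j·C_1j = (0.55)(0.7275) + (-0.25)(0.0900) + (-0.20)(0.3825) = 0.301125
adj(I−A) = Cᵀ =
  [ 0.7275   0.3175   0.2200]
  [ 0.0900   0.4325   0.1100]
  [ 0.3825   0.3325   0.4675]
(I − A)⁻¹ = adj(I−A) / det(I−A) ≈
  [   2.4159     1.0544     0.7306]
  [   0.2989     1.4363     0.3653]
  [   1.2702     1.1042     1.5525]
x = (I − A)⁻¹ d = adj(I−A)·d / det(I−A), with det(I−A) = 0.301125:
  x_T = (0.7275·140 + 0.3175·70 + 0.2200·100) / 0.301125 = 146.075 / 0.301125 ≈ 485.1
  x_M = (0.0900·140 + 0.4325·70 + 0.1100·100) / 0.301125 = 53.875 / 0.301125 ≈ 178.9
  x_C = (0.3825·140 + 0.3325·70 + 0.4675·100) / 0.301125 = 123.575 / 0.301125 ≈ 410.4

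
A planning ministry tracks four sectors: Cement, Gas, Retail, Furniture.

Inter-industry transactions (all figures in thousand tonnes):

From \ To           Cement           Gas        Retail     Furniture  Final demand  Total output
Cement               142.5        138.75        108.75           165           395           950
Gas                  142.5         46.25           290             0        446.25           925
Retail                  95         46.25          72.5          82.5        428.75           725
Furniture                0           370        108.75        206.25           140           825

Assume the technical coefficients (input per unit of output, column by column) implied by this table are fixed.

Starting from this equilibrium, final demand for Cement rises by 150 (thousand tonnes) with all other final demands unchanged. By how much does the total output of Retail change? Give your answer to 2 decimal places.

Technical coefficients a_ij = z_ij / X_j:
  a_11 = 142.5/950 = 0.15, a_21 = 142.5/950 = 0.15, a_31 = 95/950 = 0.10, a_41 = 0/950 = 0.00
  a_12 = 138.75/925 = 0.15, a_22 = 46.25/925 = 0.05, a_32 = 46.25/925 = 0.05, a_42 = 370/925 = 0.40
  a_13 = 108.75/725 = 0.15, a_23 = 290/725 = 0.40, a_33 = 72.5/725 = 0.10, a_43 = 108.75/725 = 0.15
  a_14 = 165/825 = 0.20, a_24 = 0/825 = 0.00, a_34 = 82.5/825 = 0.10, a_44 = 206.25/825 = 0.25
I − A =
  [   0.85    -0.15    -0.15    -0.20]
  [  -0.15     0.95    -0.40     0.00]
  [  -0.10    -0.05     0.90    -0.10]
  [   0.00    -0.40    -0.15     0.75]
Compute the cofactors C_ij = (−1)^(i+j)·(3×3 minor ij) of I−A; the adjugate is their transpose:
adj(I−A) = Cᵀ =
  [ 0.596000   0.184125   0.212375   0.187250]
  [ 0.129000   0.546750   0.276375   0.071250]
  [ 0.082875   0.085125   0.576750   0.099000]
  [ 0.085375   0.308625   0.262750   0.668125]
det(I−A) = Σ_j (I−A)_1j·C_1j = (0.85)(0.596000) + (-0.15)(0.129000) + (-0.15)(0.082875) + (-0.20)(0.085375) = 0.45774375
(I − A)⁻¹ = adj(I−A) / det(I−A) ≈
  [   1.3020     0.4022     0.4640     0.4091]
  [   0.2818     1.1944     0.6038     0.1557]
  [   0.1811     0.1860     1.2600     0.2163]
  [   0.1865     0.6742     0.5740     1.4596]
Δx = (I − A)⁻¹ Δd with Δd having +150 in the Cement component and 0 elsewhere.
So Δx_3 = L_31 · (+150), where L_31 = adj(I−A)_31 / det(I−A) = 0.082875 / 0.45774375.
Δx_3 = 0.082875 × (+150) / 0.45774375 = 12.43125 / 0.45774375 ≈ 27.16.

Δx_3 = 27.16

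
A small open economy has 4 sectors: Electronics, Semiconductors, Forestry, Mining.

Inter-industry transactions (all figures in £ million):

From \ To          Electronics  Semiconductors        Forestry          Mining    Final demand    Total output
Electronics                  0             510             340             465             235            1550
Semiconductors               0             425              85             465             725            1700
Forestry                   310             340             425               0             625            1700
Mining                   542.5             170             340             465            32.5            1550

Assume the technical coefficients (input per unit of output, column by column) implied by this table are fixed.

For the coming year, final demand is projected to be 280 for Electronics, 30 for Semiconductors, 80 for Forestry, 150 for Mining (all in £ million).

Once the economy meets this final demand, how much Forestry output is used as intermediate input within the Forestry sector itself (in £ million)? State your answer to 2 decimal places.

z_33 = 94.81

Technical coefficients a_ij = z_ij / X_j:
  a_11 = 0/1550 = 0.00, a_21 = 0/1550 = 0.00, a_31 = 310/1550 = 0.20, a_41 = 542.5/1550 = 0.35
  a_12 = 510/1700 = 0.30, a_22 = 425/1700 = 0.25, a_32 = 340/1700 = 0.20, a_42 = 170/1700 = 0.10
  a_13 = 340/1700 = 0.20, a_23 = 85/1700 = 0.05, a_33 = 425/1700 = 0.25, a_43 = 340/1700 = 0.20
  a_14 = 465/1550 = 0.30, a_24 = 465/1550 = 0.30, a_34 = 0/1550 = 0.00, a_44 = 465/1550 = 0.30
I − A =
  [   1.00    -0.30    -0.20    -0.30]
  [   0.00     0.75    -0.05    -0.30]
  [  -0.20    -0.20     0.75     0.00]
  [  -0.35    -0.10    -0.20     0.70]
Compute the cofactors C_ij = (−1)^(i+j)·(3×3 minor ij) of I−A; the adjugate is their transpose:
adj(I−A) = Cᵀ =
  [ 0.352250   0.220000   0.174000   0.245250]
  [ 0.097750   0.406250   0.110750   0.216000]
  [ 0.120000   0.167000   0.384750   0.123000]
  [ 0.224375   0.215750   0.212750   0.519500]
det(I−A) = Σ_j (I−A)_1j·C_1j = (1.00)(0.352250) + (-0.30)(0.097750) + (-0.20)(0.120000) + (-0.30)(0.224375) = 0.2316125
(I − A)⁻¹ = adj(I−A) / det(I−A) ≈
  [   1.5209     0.9499     0.7513     1.0589]
  [   0.4220     1.7540     0.4782     0.9326]
  [   0.5181     0.7210     1.6612     0.5311]
  [   0.9688     0.9315     0.9186     2.2430]
First solve x = (I − A)⁻¹ d = adj(I−A)·d / det(I−A); in particular x_3 = (0.120000·280 + 0.167000·30 + 0.384750·80 + 0.123000·150) / 0.2316125 = 87.84 / 0.2316125 ≈ 379.2541.
Intermediate flow from 3 to 3: z_33 = a_33 · x_3 = 0.25 × 87.84 / 0.2316125 = 21.96 / 0.2316125 ≈ 94.81.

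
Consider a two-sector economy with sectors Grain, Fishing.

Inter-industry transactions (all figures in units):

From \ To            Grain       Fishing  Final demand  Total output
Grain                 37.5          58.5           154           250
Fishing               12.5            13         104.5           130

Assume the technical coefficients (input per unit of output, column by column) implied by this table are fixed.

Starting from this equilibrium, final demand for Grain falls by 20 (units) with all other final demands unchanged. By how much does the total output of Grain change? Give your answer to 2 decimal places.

Technical coefficients a_ij = z_ij / X_j:
  a_11 = 37.5/250 = 0.15, a_21 = 12.5/250 = 0.05
  a_12 = 58.5/130 = 0.45, a_22 = 13/130 = 0.10
I − A =
  [   0.85    -0.45]
  [  -0.05     0.90]
det(I−A) = (0.85)(0.90) − (-0.45)(-0.05) = 0.7425
adj(I−A) = [[0.90, 0.45], [0.05, 0.85]]
(I − A)⁻¹ = adj(I−A) / det(I−A) ≈
  [   1.2121     0.6061]
  [   0.0673     1.1448]
Δx = (I − A)⁻¹ Δd with Δd having -20 in the Grain component and 0 elsewhere.
So Δx_1 = L_11 · (-20), where L_11 = adj(I−A)_11 / det(I−A) = 0.90 / 0.7425.
Δx_1 = 0.90 × (-20) / 0.7425 = -18.00 / 0.7425 ≈ -24.24.

Δx_1 = -24.24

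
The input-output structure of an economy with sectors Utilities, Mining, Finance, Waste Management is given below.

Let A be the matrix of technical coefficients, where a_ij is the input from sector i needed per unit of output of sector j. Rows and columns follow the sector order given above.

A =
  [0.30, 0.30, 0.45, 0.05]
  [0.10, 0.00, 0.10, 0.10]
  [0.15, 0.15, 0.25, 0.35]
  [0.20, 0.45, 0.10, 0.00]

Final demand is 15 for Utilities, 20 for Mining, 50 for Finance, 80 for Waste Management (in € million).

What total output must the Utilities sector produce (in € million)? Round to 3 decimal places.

x_1 = 197.916

I − A =
  [   0.70    -0.30    -0.45    -0.05]
  [  -0.10     1.00    -0.10    -0.10]
  [  -0.15    -0.15     0.75    -0.35]
  [  -0.20    -0.45    -0.10     1.00]
Compute the cofactors C_ij = (−1)^(i+j)·(3×3 minor ij) of I−A; the adjugate is their transpose:
adj(I−A) = Cᵀ =
  [ 0.649000   0.370500   0.470000   0.234000]
  [ 0.110000   0.393250   0.130500   0.090500]
  [ 0.247000   0.283125   0.620250   0.257750]
  [ 0.204000   0.279375   0.214750   0.413250]
det(I−A) = Σ_j (I−A)_1j·C_1j = (0.70)(0.649000) + (-0.30)(0.110000) + (-0.45)(0.247000) + (-0.05)(0.204000) = 0.29995
(I − A)⁻¹ = adj(I−A) / det(I−A) ≈
  [   2.1637     1.2352     1.5669     0.7801]
  [   0.3667     1.3111     0.4351     0.3017]
  [   0.8235     0.9439     2.0678     0.8593]
  [   0.6801     0.9314     0.7160     1.3777]
x = (I − A)⁻¹ d = adj(I−A)·d / det(I−A), with det(I−A) = 0.29995:
  x_1 = (0.649000·15 + 0.370500·20 + 0.470000·50 + 0.234000·80) / 0.29995 = 59.365 / 0.29995 ≈ 197.916
  x_2 = (0.110000·15 + 0.393250·20 + 0.130500·50 + 0.090500·80) / 0.29995 = 23.28 / 0.29995 ≈ 77.613
  x_3 = (0.247000·15 + 0.283125·20 + 0.620250·50 + 0.257750·80) / 0.29995 = 61.00 / 0.29995 ≈ 203.367
  x_4 = (0.204000·15 + 0.279375·20 + 0.214750·50 + 0.413250·80) / 0.29995 = 52.445 / 0.29995 ≈ 174.846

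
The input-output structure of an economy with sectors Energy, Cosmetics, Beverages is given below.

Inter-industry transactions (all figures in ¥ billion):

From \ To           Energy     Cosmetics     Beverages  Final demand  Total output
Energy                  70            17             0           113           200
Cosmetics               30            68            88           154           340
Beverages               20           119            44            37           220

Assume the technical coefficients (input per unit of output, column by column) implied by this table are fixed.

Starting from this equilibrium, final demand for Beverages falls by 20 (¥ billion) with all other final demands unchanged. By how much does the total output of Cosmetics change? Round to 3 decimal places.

Technical coefficients a_ij = z_ij / X_j:
  a_EE = 70/200 = 0.35, a_CE = 30/200 = 0.15, a_BE = 20/200 = 0.10
  a_EC = 17/340 = 0.05, a_CC = 68/340 = 0.20, a_BC = 119/340 = 0.35
  a_EB = 0/220 = 0.00, a_CB = 88/220 = 0.40, a_BB = 44/220 = 0.20
I − A =
  [   0.65    -0.05     0.00]
  [  -0.15     0.80    -0.40]
  [  -0.10    -0.35     0.80]
Cofactors of I−A, C_ij = (−1)^(i+j)·(minor ij) (rows/columns in the sector order above):
  C_11 = (0.80)(0.80) − (-0.40)(-0.35) = 0.5000
  C_12 = −[(-0.15)(0.80) − (-0.40)(-0.10)] = 0.1600
  C_13 = (-0.15)(-0.35) − (0.80)(-0.10) = 0.1325
  C_21 = −[(-0.05)(0.80) − (0.00)(-0.35)] = 0.0400
  C_22 = (0.65)(0.80) − (0.00)(-0.10) = 0.5200
  C_23 = −[(0.65)(-0.35) − (-0.05)(-0.10)] = 0.2325
  C_31 = (-0.05)(-0.40) − (0.00)(0.80) = 0.0200
  C_32 = −[(0.65)(-0.40) − (0.00)(-0.15)] = 0.2600
  C_33 = (0.65)(0.80) − (-0.05)(-0.15) = 0.5125
det(I−A) = Σ_j (I−A)_1j·C_1j = (0.65)(0.5000) + (-0.05)(0.1600) + (0.00)(0.1325) = 0.3170
adj(I−A) = Cᵀ =
  [ 0.5000   0.0400   0.0200]
  [ 0.1600   0.5200   0.2600]
  [ 0.1325   0.2325   0.5125]
(I − A)⁻¹ = adj(I−A) / det(I−A) ≈
  [   1.5773     0.1262     0.0631]
  [   0.5047     1.6404     0.8202]
  [   0.4180     0.7334     1.6167]
Δx = (I − A)⁻¹ Δd with Δd having -20 in the Beverages component and 0 elsewhere.
So Δx_C = L_CB · (-20), where L_CB = adj(I−A)_CB / det(I−A) = 0.2600 / 0.3170.
Δx_C = 0.2600 × (-20) / 0.3170 = -5.20 / 0.3170 ≈ -16.404.

Δx_C = -16.404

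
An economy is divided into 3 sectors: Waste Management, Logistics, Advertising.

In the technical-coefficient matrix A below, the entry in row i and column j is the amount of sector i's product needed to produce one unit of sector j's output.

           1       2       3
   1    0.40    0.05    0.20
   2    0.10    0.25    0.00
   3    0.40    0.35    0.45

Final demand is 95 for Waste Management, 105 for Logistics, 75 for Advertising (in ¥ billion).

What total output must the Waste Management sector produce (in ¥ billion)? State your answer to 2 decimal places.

I − A =
  [   0.60    -0.05    -0.20]
  [  -0.10     0.75     0.00]
  [  -0.40    -0.35     0.55]
Cofactors of I−A, C_ij = (−1)^(i+j)·(minor ij) (rows/columns in the sector order above):
  C_11 = (0.75)(0.55) − (0.00)(-0.35) = 0.4125
  C_12 = −[(-0.10)(0.55) − (0.00)(-0.40)] = 0.0550
  C_13 = (-0.10)(-0.35) − (0.75)(-0.40) = 0.3350
  C_21 = −[(-0.05)(0.55) − (-0.20)(-0.35)] = 0.0975
  C_22 = (0.60)(0.55) − (-0.20)(-0.40) = 0.2500
  C_23 = −[(0.60)(-0.35) − (-0.05)(-0.40)] = 0.2300
  C_31 = (-0.05)(0.00) − (-0.20)(0.75) = 0.1500
  C_32 = −[(0.60)(0.00) − (-0.20)(-0.10)] = 0.0200
  C_33 = (0.60)(0.75) − (-0.05)(-0.10) = 0.4450
det(I−A) = Σ_j (I−A)_1j·C_1j = (0.60)(0.4125) + (-0.05)(0.0550) + (-0.20)(0.3350) = 0.17775
adj(I−A) = Cᵀ =
  [ 0.4125   0.0975   0.1500]
  [ 0.0550   0.2500   0.0200]
  [ 0.3350   0.2300   0.4450]
(I − A)⁻¹ = adj(I−A) / det(I−A) ≈
  [   2.3207     0.5485     0.8439]
  [   0.3094     1.4065     0.1125]
  [   1.8847     1.2940     2.5035]
x = (I − A)⁻¹ d = adj(I−A)·d / det(I−A), with det(I−A) = 0.17775:
  x_1 = (0.4125·95 + 0.0975·105 + 0.1500·75) / 0.17775 = 60.675 / 0.17775 ≈ 341.35
  x_2 = (0.0550·95 + 0.2500·105 + 0.0200·75) / 0.17775 = 32.975 / 0.17775 ≈ 185.51
  x_3 = (0.3350·95 + 0.2300·105 + 0.4450·75) / 0.17775 = 89.35 / 0.17775 ≈ 502.67

x_1 = 341.35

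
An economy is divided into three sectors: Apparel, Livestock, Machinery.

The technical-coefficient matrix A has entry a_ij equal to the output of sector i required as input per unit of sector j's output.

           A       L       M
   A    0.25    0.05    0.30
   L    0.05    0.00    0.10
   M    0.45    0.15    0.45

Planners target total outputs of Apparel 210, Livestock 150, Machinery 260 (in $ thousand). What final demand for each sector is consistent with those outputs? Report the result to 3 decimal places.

I − A =
  [   0.75    -0.05    -0.30]
  [  -0.05     1.00    -0.10]
  [  -0.45    -0.15     0.55]
d = (I − A) x:
  d_A = (+0.75)·210 + (-0.05)·150 + (-0.30)·260 = 72.000
  d_L = (-0.05)·210 + (+1.00)·150 + (-0.10)·260 = 113.500
  d_M = (-0.45)·210 + (-0.15)·150 + (+0.55)·260 = 26.000

d_A = 72.000, d_L = 113.500, d_M = 26.000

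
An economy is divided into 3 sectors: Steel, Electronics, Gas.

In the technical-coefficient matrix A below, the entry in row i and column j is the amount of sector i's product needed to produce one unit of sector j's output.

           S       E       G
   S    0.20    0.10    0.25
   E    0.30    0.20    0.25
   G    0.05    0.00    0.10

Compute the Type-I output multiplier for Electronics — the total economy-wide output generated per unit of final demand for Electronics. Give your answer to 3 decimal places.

m_E = 1.492

I − A =
  [   0.80    -0.10    -0.25]
  [  -0.30     0.80    -0.25]
  [  -0.05     0.00     0.90]
Cofactors of I−A, C_ij = (−1)^(i+j)·(minor ij) (rows/columns in the sector order above):
  C_11 = (0.80)(0.90) − (-0.25)(0.00) = 0.7200
  C_12 = −[(-0.30)(0.90) − (-0.25)(-0.05)] = 0.2825
  C_13 = (-0.30)(0.00) − (0.80)(-0.05) = 0.0400
  C_21 = −[(-0.10)(0.90) − (-0.25)(0.00)] = 0.0900
  C_22 = (0.80)(0.90) − (-0.25)(-0.05) = 0.7075
  C_23 = −[(0.80)(0.00) − (-0.10)(-0.05)] = 0.0050
  C_31 = (-0.10)(-0.25) − (-0.25)(0.80) = 0.2250
  C_32 = −[(0.80)(-0.25) − (-0.25)(-0.30)] = 0.2750
  C_33 = (0.80)(0.80) − (-0.10)(-0.30) = 0.6100
det(I−A) = Σ_j (I−A)_1j·C_1j = (0.80)(0.7200) + (-0.10)(0.2825) + (-0.25)(0.0400) = 0.53775
adj(I−A) = Cᵀ =
  [ 0.7200   0.0900   0.2250]
  [ 0.2825   0.7075   0.2750]
  [ 0.0400   0.0050   0.6100]
(I − A)⁻¹ = adj(I−A) / det(I−A) ≈
  [   1.3389     0.1674     0.4184]
  [   0.5253     1.3157     0.5114]
  [   0.0744     0.0093     1.1344]
The output multiplier for sector j is the column-j sum of the Leontief inverse (I − A)⁻¹ = adj(I−A) / det(I−A).
Column E of adj(I−A): (0.0900, 0.7075, 0.0050); det(I−A) = 0.53775.
m_E = (0.0900 + 0.7075 + 0.0050) / 0.53775 = 0.8025 / 0.53775 ≈ 1.492.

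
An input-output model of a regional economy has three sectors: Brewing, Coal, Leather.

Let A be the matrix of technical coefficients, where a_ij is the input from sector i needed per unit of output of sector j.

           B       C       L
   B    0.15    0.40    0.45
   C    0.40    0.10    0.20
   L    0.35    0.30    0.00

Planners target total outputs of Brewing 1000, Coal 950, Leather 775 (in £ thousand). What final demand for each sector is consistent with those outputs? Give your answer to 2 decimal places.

d_B = 121.25, d_C = 300.00, d_L = 140.00

I − A =
  [   0.85    -0.40    -0.45]
  [  -0.40     0.90    -0.20]
  [  -0.35    -0.30     1.00]
d = (I − A) x:
  d_B = (+0.85)·1000 + (-0.40)·950 + (-0.45)·775 = 121.25
  d_C = (-0.40)·1000 + (+0.90)·950 + (-0.20)·775 = 300.00
  d_L = (-0.35)·1000 + (-0.30)·950 + (+1.00)·775 = 140.00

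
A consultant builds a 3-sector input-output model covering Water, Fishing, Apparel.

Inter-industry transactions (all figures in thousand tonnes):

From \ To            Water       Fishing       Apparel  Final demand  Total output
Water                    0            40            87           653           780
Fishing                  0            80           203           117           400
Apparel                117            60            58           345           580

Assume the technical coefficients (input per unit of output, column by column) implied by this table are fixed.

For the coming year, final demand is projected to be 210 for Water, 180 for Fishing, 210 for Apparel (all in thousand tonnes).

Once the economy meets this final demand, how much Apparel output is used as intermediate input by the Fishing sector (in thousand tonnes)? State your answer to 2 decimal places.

z_32 = 56.46

Technical coefficients a_ij = z_ij / X_j:
  a_11 = 0/780 = 0.00, a_21 = 0/780 = 0.00, a_31 = 117/780 = 0.15
  a_12 = 40/400 = 0.10, a_22 = 80/400 = 0.20, a_32 = 60/400 = 0.15
  a_13 = 87/580 = 0.15, a_23 = 203/580 = 0.35, a_33 = 58/580 = 0.10
I − A =
  [   1.00    -0.10    -0.15]
  [   0.00     0.80    -0.35]
  [  -0.15    -0.15     0.90]
Cofactors of I−A, C_ij = (−1)^(i+j)·(minor ij) (rows/columns in the sector order above):
  C_11 = (0.80)(0.90) − (-0.35)(-0.15) = 0.6675
  C_12 = −[(0.00)(0.90) − (-0.35)(-0.15)] = 0.0525
  C_13 = (0.00)(-0.15) − (0.80)(-0.15) = 0.1200
  C_21 = −[(-0.10)(0.90) − (-0.15)(-0.15)] = 0.1125
  C_22 = (1.00)(0.90) − (-0.15)(-0.15) = 0.8775
  C_23 = −[(1.00)(-0.15) − (-0.10)(-0.15)] = 0.1650
  C_31 = (-0.10)(-0.35) − (-0.15)(0.80) = 0.1550
  C_32 = −[(1.00)(-0.35) − (-0.15)(0.00)] = 0.3500
  C_33 = (1.00)(0.80) − (-0.10)(0.00) = 0.8000
det(I−A) = Σ_j (I−A)_1j·C_1j = (1.00)(0.6675) + (-0.10)(0.0525) + (-0.15)(0.1200) = 0.64425
adj(I−A) = Cᵀ =
  [ 0.6675   0.1125   0.1550]
  [ 0.0525   0.8775   0.3500]
  [ 0.1200   0.1650   0.8000]
(I − A)⁻¹ = adj(I−A) / det(I−A) ≈
  [   1.0361     0.1746     0.2406]
  [   0.0815     1.3620     0.5433]
  [   0.1863     0.2561     1.2418]
First solve x = (I − A)⁻¹ d = adj(I−A)·d / det(I−A); in particular x_2 = (0.0525·210 + 0.8775·180 + 0.3500·210) / 0.64425 = 242.475 / 0.64425 ≈ 376.3679.
Intermediate flow from 3 to 2: z_32 = a_32 · x_2 = 0.15 × 242.475 / 0.64425 = 36.37125 / 0.64425 ≈ 56.46.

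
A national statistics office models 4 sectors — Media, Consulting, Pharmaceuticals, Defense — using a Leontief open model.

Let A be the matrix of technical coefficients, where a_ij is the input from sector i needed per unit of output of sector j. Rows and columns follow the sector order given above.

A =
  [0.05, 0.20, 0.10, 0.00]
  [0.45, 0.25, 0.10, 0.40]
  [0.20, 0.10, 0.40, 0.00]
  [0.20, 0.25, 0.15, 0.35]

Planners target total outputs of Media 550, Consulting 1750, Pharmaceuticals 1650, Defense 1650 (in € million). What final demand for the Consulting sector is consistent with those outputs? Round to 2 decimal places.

d_2 = 240.00

I − A =
  [   0.95    -0.20    -0.10     0.00]
  [  -0.45     0.75    -0.10    -0.40]
  [  -0.20    -0.10     0.60     0.00]
  [  -0.20    -0.25    -0.15     0.65]
d = (I − A) x:
  d_1 = (+0.95)·550 + (-0.20)·1750 + (-0.10)·1650 + (+0.00)·1650 = 7.50
  d_2 = (-0.45)·550 + (+0.75)·1750 + (-0.10)·1650 + (-0.40)·1650 = 240.00
  d_3 = (-0.20)·550 + (-0.10)·1750 + (+0.60)·1650 + (+0.00)·1650 = 705.00
  d_4 = (-0.20)·550 + (-0.25)·1750 + (-0.15)·1650 + (+0.65)·1650 = 277.50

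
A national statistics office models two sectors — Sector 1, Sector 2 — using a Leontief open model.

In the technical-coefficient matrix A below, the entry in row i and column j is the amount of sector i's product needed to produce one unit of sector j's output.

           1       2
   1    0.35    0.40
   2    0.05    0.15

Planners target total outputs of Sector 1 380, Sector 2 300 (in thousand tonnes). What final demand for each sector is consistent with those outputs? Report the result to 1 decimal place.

d_1 = 127.0, d_2 = 236.0

I − A =
  [   0.65    -0.40]
  [  -0.05     0.85]
d = (I − A) x:
  d_1 = (+0.65)·380 + (-0.40)·300 = 127.0
  d_2 = (-0.05)·380 + (+0.85)·300 = 236.0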